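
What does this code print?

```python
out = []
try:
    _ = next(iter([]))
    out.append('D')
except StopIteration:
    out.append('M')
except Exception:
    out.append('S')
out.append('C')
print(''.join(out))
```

Execution trace: 'M' (except StopIteration) → 'C' (after the try/except). Output: MC

Answer: MC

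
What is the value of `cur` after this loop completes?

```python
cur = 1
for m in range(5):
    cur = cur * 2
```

Multiply by 2, 5 times: 1 * 2^5 = 32
`cur` takes the values: 1 → 2 → 4 → 8 → 16 → 32

Answer: 32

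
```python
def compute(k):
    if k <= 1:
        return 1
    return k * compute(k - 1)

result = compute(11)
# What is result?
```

compute(11) = 11 * 10 * 9 * 8 * 7 * 6 * 5 * 4 * 3 * 2 * 1 = 39916800

Answer: 39916800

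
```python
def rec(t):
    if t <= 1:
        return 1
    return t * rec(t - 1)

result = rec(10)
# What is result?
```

rec(10) = 10 * 9 * 8 * 7 * 6 * 5 * 4 * 3 * 2 * 1 = 3628800

Answer: 3628800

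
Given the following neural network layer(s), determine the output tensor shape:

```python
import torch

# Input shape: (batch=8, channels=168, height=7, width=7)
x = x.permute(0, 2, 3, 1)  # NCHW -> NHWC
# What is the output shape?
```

Input: (8, 168, 7, 7) -> Output: (8, 7, 7, 168)

Answer: (8, 7, 7, 168)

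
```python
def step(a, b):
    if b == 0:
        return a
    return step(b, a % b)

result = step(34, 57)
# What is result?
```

step(34, 57) -> step(57, 34) -> step(34, 23) -> step(23, 11) -> step(11, 1) -> step(1, 0) -> 1

Answer: 1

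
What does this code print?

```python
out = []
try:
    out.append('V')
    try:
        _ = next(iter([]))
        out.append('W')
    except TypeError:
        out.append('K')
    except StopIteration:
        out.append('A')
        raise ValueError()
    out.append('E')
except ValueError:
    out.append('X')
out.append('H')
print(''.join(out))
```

Execution trace: 'V' (try body) → 'A' (inner except StopIteration) → 'X' (except ValueError) → 'H' (after the try/except). Output: VAXH

Answer: VAXH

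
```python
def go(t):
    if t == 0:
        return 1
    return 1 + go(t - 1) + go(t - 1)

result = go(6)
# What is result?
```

go(t) = 1 + 2·go(t-1), go(0)=1. Closed form: (1+1)·2^6 - 1 = 127.

Answer: 127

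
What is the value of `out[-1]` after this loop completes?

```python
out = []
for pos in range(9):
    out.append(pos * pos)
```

Last element of squares 0 to 8
`out` takes the values: [] → [0] → [0, 1] → [0, 1, 4] → [0, 1, 4, 9] → [0, 1, 4, 9, 16] → [0, 1, 4, 9, 16, 25] → [0, 1, 4, 9, 16, 25, 36] → [0, 1, 4, 9, 16, 25, 36, 49] → [0, 1, 4, 9, 16, 25, 36, 49, 64]
So `out[-1]` = 64

Answer: 64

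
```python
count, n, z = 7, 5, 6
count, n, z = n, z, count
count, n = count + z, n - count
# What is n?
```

Trace:
`count, n, z = 7, 5, 6` → count = 7; n = 5; z = 6
`count, n, z = n, z, count` → count = 5; n = 6; z = 7
`count, n = count + z, n - count` → count = 12; n = 1
So n = 1

Answer: 1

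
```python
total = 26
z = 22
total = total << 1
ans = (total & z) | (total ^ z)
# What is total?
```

Trace:
`total = 26` → total = 26
`z = 22` → z = 22
`total = total << 1` → total = 52
`ans = (total & z) | (total ^ z)` → ans = 54
So total = 52

Answer: 52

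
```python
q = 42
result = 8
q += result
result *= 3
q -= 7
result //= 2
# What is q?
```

Trace:
`q = 42` → q = 42
`result = 8` → result = 8
`q += result` → q = 50
`result *= 3` → result = 24
`q -= 7` → q = 43
`result //= 2` → result = 12
So q = 43

Answer: 43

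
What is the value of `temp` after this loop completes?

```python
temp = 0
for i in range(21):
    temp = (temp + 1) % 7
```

Increment mod 7, 21 times = 0
`temp` takes the values: 0 → 1 → 2 → 3 → 4 → 5 → 6 → 0 → 1 → 2 → 3 → 4 → 5 → 6 → 0 → 1 → 2 → 3 → 4 → 5 → 6 → 0

Answer: 0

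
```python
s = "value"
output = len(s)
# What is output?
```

Trace:
`s = "value"` → s = 'value'
`output = len(s)` → output = 5
So output = 5

Answer: 5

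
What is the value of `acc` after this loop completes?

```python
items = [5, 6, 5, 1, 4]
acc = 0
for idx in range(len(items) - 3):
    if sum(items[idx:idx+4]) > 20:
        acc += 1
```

Count windows with sum > 20
`acc` takes the values: 0

Answer: 0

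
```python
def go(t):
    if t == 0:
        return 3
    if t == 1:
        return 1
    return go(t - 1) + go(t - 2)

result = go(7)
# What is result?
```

Build up from base cases: go(0)=3, go(1)=1, go(2)=4, go(3)=5, go(4)=9, go(5)=14, go(6)=23, ..., go(7)=37

Answer: 37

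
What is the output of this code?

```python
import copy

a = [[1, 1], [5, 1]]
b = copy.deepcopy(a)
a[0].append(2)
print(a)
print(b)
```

Key concept: deep copy is fully independent.
Step by step:
`a = [[1, 1], [5, 1]]` → a = [[1, 1], [5, 1]]
`b = copy.deepcopy(a)` → b = [[1, 1], [5, 1]]
`a[0].append(2)` → a = [[1, 1, 2], [5, 1]]
`print(a)` → prints [[1, 1, 2], [5, 1]]
`print(b)` → prints [[1, 1], [5, 1]]

Answer:
[[1, 1, 2], [5, 1]]
[[1, 1], [5, 1]]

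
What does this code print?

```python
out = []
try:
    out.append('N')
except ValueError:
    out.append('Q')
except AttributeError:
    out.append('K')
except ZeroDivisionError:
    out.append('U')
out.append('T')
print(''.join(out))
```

Execution trace: 'N' (try body, no exception) → 'T' (after the try/except). Output: NT

Answer: NT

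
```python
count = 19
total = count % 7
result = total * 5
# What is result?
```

Trace:
`count = 19` → count = 19
`total = count % 7` → total = 5
`result = total * 5` → result = 25
So result = 25

Answer: 25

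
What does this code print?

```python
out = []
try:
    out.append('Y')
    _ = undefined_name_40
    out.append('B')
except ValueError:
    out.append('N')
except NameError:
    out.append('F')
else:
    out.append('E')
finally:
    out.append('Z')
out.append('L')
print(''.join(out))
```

Execution trace: 'Y' (try body) → 'F' (except NameError) → 'Z' (finally) → 'L' (after the try/except). Output: YFZL

Answer: YFZL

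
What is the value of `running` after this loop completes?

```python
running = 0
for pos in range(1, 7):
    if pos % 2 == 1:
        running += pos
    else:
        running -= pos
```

Add odd, subtract even
`running` takes the values: 0 → 1 → -1 → 2 → -2 → 3 → -3

Answer: -3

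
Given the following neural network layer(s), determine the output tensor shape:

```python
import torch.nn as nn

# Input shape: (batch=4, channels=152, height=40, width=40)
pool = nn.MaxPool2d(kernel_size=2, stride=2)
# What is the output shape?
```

Input: (4, 152, 40, 40) -> Output: (4, 152, 20, 20)

Answer: (4, 152, 20, 20)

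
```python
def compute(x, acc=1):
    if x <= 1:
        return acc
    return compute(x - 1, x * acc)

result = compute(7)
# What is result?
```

Accumulator trace (n, acc): (7, 1) -> (6, 7) -> (5, 42) -> (4, 210) -> (3, 840) -> (2, 2520) -> (1, 5040) -> return 5040

Answer: 5040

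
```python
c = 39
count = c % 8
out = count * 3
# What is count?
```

Trace:
`c = 39` → c = 39
`count = c % 8` → count = 7
`out = count * 3` → out = 21
So count = 7

Answer: 7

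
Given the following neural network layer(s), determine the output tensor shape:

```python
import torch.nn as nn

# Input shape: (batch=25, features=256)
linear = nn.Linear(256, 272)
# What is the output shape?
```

Input: (25, 256) -> Output: (25, 272)

Answer: (25, 272)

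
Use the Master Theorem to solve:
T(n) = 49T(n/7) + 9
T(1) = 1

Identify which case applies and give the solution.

a=49, b=7, f(n)=9. log_7(49) = 2. Since c=0 < 2, Case 1 applies: T(n) = Θ(n^log_b(a)) = O(n^2).

Answer: O(n^2) - Case 1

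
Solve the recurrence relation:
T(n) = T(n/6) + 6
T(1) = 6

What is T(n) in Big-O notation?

Each step divides n by 6 and adds 6. After log_6(n) steps we reach T(1)=6. So T(n) = 6·log_6(n) + 6 = O(log n).

Answer: O(log n)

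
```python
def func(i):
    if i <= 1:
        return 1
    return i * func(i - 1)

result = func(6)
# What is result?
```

func(6) = 6 * 5 * 4 * 3 * 2 * 1 = 720

Answer: 720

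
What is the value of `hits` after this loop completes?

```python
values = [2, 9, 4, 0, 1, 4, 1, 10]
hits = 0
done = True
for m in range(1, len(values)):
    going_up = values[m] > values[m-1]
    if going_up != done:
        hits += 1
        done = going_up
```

Count direction changes in [2, 9, 4, 0, 1, 4, 1, 10]
`hits` takes the values: 0 → 1 → 2 → 3 → 4

Answer: 4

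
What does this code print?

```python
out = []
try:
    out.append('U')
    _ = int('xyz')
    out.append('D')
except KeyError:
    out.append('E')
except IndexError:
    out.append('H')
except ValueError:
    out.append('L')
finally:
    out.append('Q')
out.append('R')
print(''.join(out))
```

Execution trace: 'U' (try body) → 'L' (except ValueError) → 'Q' (finally) → 'R' (after the try/except). Output: ULQR

Answer: ULQR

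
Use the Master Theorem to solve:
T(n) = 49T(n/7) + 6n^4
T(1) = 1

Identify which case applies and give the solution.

a=49, b=7, f(n)=6n^4. log_7(49) = 2. Since c=4 > 2 and the regularity condition holds (49(n/7)^4 = (49/7^4)n^4 with 49/7^4 < 1), Case 3 applies: T(n) = Θ(f(n)) = O(n^4).

Answer: O(n^4) - Case 3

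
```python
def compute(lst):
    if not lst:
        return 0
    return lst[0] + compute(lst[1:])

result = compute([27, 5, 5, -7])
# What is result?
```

27 + 5 + 5 + (-7) + 0 = 30

Answer: 30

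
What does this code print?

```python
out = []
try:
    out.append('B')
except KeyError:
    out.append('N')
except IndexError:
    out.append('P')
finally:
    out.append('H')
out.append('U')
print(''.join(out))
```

Execution trace: 'B' (try body, no exception) → 'H' (finally) → 'U' (after the try/except). Output: BHU

Answer: BHU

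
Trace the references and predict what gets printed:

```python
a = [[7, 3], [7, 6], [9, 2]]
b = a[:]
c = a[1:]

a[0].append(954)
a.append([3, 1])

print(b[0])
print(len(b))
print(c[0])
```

Key concept: slice with nested mutation.
Step by step:
`a = [[7, 3], [7, 6], [9, 2]]` → a = [[7, 3], [7, 6], [9, 2]]
`b = a[:]` → b = [[7, 3], [7, 6], [9, 2]]
`c = a[1:]` → c = [[7, 6], [9, 2]]
`a[0].append(954)` → a = [[7, 3, 954], [7, 6], [9, 2]]; b = [[7, 3, 954], [7, 6], [9, 2]]
`a.append([3, 1])` → a = [[7, 3, 954], [7, 6], [9, 2], [3, 1]]
`print(b[0])` → prints [7, 3, 954]
`print(len(b))` → prints 3
`print(c[0])` → prints [7, 6]

Answer:
[7, 3, 954]
3
[7, 6]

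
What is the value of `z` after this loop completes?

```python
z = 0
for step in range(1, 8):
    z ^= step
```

XOR of 1 to 7
`z` takes the values: 0 → 1 → 3 → 0 → 4 → 1 → 7 → 0

Answer: 0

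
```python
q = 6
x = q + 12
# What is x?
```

Trace:
`q = 6` → q = 6
`x = q + 12` → x = 18
So x = 18

Answer: 18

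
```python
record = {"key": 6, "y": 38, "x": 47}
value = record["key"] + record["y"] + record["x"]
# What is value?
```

Trace:
`record = {"key": 6, "y": 38, "x": 47}` → record = {'key': 6, 'y': 38, 'x': 47}
`value = record["key"] + record["y"] + record["x"]` → value = 91
So value = 91

Answer: 91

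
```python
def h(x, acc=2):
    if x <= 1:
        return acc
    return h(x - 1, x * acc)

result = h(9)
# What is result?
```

Accumulator trace (n, acc): (9, 2) -> (8, 18) -> (7, 144) -> (6, 1008) -> (5, 6048) -> (4, 30240) -> (3, 120960) -> (2, 362880) -> (1, 725760) -> return 725760

Answer: 725760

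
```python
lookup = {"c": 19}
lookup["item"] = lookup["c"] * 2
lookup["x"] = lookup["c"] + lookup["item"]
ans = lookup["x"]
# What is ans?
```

Trace:
`lookup = {"c": 19}` → lookup = {'c': 19}
`lookup["item"] = lookup["c"] * 2` → lookup = {'c': 19, 'item': 38}
`lookup["x"] = lookup["c"] + lookup["item"]` → lookup = {'c': 19, 'item': 38, 'x': 57}
`ans = lookup["x"]` → ans = 57
So ans = 57

Answer: 57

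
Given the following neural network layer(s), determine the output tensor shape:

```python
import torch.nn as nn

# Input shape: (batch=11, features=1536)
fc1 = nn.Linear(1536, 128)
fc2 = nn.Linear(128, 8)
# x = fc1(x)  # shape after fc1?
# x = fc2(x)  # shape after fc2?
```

Input: (11, 1536) -> after fc1: (11, 128) -> Output: (11, 8)

Answer: (11, 8)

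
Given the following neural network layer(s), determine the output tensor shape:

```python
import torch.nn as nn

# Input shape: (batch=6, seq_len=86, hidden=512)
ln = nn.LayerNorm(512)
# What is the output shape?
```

Input: (6, 86, 512) -> Output: (6, 86, 512)

Answer: (6, 86, 512)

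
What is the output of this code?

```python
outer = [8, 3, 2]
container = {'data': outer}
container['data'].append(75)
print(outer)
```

Key concept: dict holds reference to list.
Step by step:
`outer = [8, 3, 2]` → outer = [8, 3, 2]
`container = {'data': outer}` → container = {'data': [8, 3, 2]}
`container['data'].append(75)` → outer = [8, 3, 2, 75]; container = {'data': [8, 3, 2, 75]}
`print(outer)` → prints [8, 3, 2, 75]

Answer: [8, 3, 2, 75]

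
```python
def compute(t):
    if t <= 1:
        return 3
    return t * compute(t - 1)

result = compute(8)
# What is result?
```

compute(8) = 8 * 7 * 6 * 5 * 4 * 3 * 2 * 3 = 120960

Answer: 120960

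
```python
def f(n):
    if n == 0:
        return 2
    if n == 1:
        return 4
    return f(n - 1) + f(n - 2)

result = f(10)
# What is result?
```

Build up from base cases: f(0)=2, f(1)=4, f(2)=6, f(3)=10, f(4)=16, f(5)=26, f(6)=42, ..., f(10)=288

Answer: 288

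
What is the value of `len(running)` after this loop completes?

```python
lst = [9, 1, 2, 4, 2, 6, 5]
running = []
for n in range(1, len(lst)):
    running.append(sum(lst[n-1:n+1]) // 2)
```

Number of 2-element averages
`running` takes the values: [] → [5] → [5, 1] → [5, 1, 3] → [5, 1, 3, 3] → [5, 1, 3, 3, 4] → [5, 1, 3, 3, 4, 5]
So `len(running)` = 6

Answer: 6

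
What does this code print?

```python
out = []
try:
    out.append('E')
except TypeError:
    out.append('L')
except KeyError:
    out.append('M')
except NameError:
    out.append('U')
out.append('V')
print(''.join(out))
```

Execution trace: 'E' (try body, no exception) → 'V' (after the try/except). Output: EV

Answer: EV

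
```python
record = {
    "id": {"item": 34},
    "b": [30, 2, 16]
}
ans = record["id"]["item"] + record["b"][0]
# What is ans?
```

Trace:
`record = { ...` → record = {'id': {'item': 34}, 'b': [30, 2, 16]}
`ans = record["id"]["item"] + record["b"][0]` → ans = 64
So ans = 64

Answer: 64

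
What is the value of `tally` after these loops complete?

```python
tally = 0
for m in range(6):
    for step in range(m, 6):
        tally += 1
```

Upper triangle: 6 + 5 + ... + 1
`tally` takes the values: 0 → 1 → 2 → 3 → 4 → 5 → 6 → 7 → 8 → 9 → 10 → 11 → 12 → 13 → 14 → 15 → 16 → 17 → 18 → 19 → 20 → 21

Answer: 21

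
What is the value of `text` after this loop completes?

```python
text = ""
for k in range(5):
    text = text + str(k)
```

Concatenate digits 0 to 4
`text` takes the values: "" → "0" → "01" → "012" → "0123" → "01234"

Answer: "01234"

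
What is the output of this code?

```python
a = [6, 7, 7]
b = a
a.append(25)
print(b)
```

Key concept: basic list aliasing.
Step by step:
`a = [6, 7, 7]` → a = [6, 7, 7]
`b = a` → b = [6, 7, 7] (same object as a)
`a.append(25)` → a = [6, 7, 7, 25] (same object as b); b = [6, 7, 7, 25] (same object as a)
`print(b)` → prints [6, 7, 7, 25]

Answer: [6, 7, 7, 25]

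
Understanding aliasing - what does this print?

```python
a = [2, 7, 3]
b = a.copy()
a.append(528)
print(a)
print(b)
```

Key concept: list.copy() creates independent copy.
Step by step:
`a = [2, 7, 3]` → a = [2, 7, 3]
`b = a.copy()` → b = [2, 7, 3]
`a.append(528)` → a = [2, 7, 3, 528]
`print(a)` → prints [2, 7, 3, 528]
`print(b)` → prints [2, 7, 3]

Answer:
[2, 7, 3, 528]
[2, 7, 3]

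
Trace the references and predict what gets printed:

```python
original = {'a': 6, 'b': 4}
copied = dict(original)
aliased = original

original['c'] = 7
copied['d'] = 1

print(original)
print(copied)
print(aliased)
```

Key concept: dict() creates copy, assignment creates alias.
Step by step:
`original = {'a': 6, 'b': 4}` → original = {'a': 6, 'b': 4}
`copied = dict(original)` → copied = {'a': 6, 'b': 4}
`aliased = original` → aliased = {'a': 6, 'b': 4} (same object as original)
`original['c'] = 7` → original = {'a': 6, 'b': 4, 'c': 7} (same object as aliased); aliased = {'a': 6, 'b': 4, 'c': 7} (same object as original)
`copied['d'] = 1` → copied = {'a': 6, 'b': 4, 'd': 1}
`print(original)` → prints {'a': 6, 'b': 4, 'c': 7}
`print(copied)` → prints {'a': 6, 'b': 4, 'd': 1}
`print(aliased)` → prints {'a': 6, 'b': 4, 'c': 7}

Answer:
{'a': 6, 'b': 4, 'c': 7}
{'a': 6, 'b': 4, 'd': 1}
{'a': 6, 'b': 4, 'c': 7}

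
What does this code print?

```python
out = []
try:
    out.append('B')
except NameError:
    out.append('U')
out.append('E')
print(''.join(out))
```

Execution trace: 'B' (try body, no exception) → 'E' (after the try/except). Output: BE

Answer: BE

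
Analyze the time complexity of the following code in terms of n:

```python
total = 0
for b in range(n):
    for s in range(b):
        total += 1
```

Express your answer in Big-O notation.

Each loop level contributes: n × n. Multiplying the contributions gives O(n^2).

Answer: O(n^2)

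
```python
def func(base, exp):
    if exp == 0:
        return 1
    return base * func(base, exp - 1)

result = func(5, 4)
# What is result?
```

func(5, 4) = 5 * 5 * 5 * 5 = 625

Answer: 625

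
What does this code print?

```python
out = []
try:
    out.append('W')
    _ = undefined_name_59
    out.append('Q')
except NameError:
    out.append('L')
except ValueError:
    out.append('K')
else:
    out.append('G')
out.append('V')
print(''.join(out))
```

Execution trace: 'W' (try body) → 'L' (except NameError) → 'V' (after the try/except). Output: WLV

Answer: WLV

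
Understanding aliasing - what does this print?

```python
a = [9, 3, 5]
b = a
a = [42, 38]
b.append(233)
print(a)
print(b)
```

Key concept: rebinding vs mutation: a is rebound to a new list, b still points at the original.
Step by step:
`a = [9, 3, 5]` → a = [9, 3, 5]
`b = a` → b = [9, 3, 5] (same object as a)
`a = [42, 38]` → a = [42, 38]
`b.append(233)` → b = [9, 3, 5, 233]
`print(a)` → prints [42, 38]
`print(b)` → prints [9, 3, 5, 233]

Answer:
[42, 38]
[9, 3, 5, 233]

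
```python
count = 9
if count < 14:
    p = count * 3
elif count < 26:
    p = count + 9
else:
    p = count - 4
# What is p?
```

Trace:
`count = 9` → count = 9
`if count < 14: ...` → count < 14 is True → p = 27
So p = 27

Answer: 27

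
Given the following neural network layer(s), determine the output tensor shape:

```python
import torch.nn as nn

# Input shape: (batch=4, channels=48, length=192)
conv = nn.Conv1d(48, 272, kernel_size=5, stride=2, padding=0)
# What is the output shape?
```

Input: (4, 48, 192) -> Output: (4, 272, 94)

Answer: (4, 272, 94)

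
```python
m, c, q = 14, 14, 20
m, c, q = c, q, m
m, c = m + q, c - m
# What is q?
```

Trace:
`m, c, q = 14, 14, 20` → m = 14; c = 14; q = 20
`m, c, q = c, q, m` → m = 14; c = 20; q = 14
`m, c = m + q, c - m` → m = 28; c = 6
So q = 14

Answer: 14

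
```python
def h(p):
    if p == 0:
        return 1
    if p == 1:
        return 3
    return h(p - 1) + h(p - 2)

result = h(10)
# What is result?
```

Build up from base cases: h(0)=1, h(1)=3, h(2)=4, h(3)=7, h(4)=11, h(5)=18, h(6)=29, ..., h(10)=199

Answer: 199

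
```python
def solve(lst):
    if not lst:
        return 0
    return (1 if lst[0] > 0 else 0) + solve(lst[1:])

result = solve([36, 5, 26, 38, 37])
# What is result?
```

Count of positive elements in [36, 5, 26, 38, 37] = 5

Answer: 5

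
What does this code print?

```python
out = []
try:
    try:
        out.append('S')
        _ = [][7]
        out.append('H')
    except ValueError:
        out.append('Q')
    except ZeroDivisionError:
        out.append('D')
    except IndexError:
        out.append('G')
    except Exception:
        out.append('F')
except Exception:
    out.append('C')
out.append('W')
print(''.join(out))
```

Execution trace: 'S' (inner try body) → 'G' (inner except IndexError) → 'W' (after the try/except). Output: SGW

Answer: SGW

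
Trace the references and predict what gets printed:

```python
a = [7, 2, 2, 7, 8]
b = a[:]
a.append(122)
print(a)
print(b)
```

Key concept: slice [:] creates copy.
Step by step:
`a = [7, 2, 2, 7, 8]` → a = [7, 2, 2, 7, 8]
`b = a[:]` → b = [7, 2, 2, 7, 8]
`a.append(122)` → a = [7, 2, 2, 7, 8, 122]
`print(a)` → prints [7, 2, 2, 7, 8, 122]
`print(b)` → prints [7, 2, 2, 7, 8]

Answer:
[7, 2, 2, 7, 8, 122]
[7, 2, 2, 7, 8]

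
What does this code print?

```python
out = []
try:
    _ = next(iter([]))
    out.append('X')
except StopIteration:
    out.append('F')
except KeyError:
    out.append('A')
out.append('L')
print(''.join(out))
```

Execution trace: 'F' (except StopIteration) → 'L' (after the try/except). Output: FL

Answer: FL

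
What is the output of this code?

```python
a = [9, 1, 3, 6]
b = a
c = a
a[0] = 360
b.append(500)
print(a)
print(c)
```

Key concept: multiple aliases.
Step by step:
`a = [9, 1, 3, 6]` → a = [9, 1, 3, 6]
`b = a` → b = [9, 1, 3, 6] (same object as a)
`c = a` → c = [9, 1, 3, 6] (same object as a, b)
`a[0] = 360` → a = [360, 1, 3, 6] (same object as b, c); b = [360, 1, 3, 6] (same object as a, c); c = [360, 1, 3, 6] (same object as a, b)
`b.append(500)` → a = [360, 1, 3, 6, 500] (same object as b, c); b = [360, 1, 3, 6, 500] (same object as a, c); c = [360, 1, 3, 6, 500] (same object as a, b)
`print(a)` → prints [360, 1, 3, 6, 500]
`print(c)` → prints [360, 1, 3, 6, 500]

Answer:
[360, 1, 3, 6, 500]
[360, 1, 3, 6, 500]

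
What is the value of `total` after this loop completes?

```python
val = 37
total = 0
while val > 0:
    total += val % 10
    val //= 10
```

Sum digits of 37
`total` takes the values: 0 → 7 → 10

Answer: 10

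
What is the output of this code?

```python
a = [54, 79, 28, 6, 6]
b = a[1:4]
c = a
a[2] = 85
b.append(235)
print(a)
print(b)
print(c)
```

Key concept: slice vs alias.
Step by step:
`a = [54, 79, 28, 6, 6]` → a = [54, 79, 28, 6, 6]
`b = a[1:4]` → b = [79, 28, 6]
`c = a` → c = [54, 79, 28, 6, 6] (same object as a)
`a[2] = 85` → a = [54, 79, 85, 6, 6] (same object as c); c = [54, 79, 85, 6, 6] (same object as a)
`b.append(235)` → b = [79, 28, 6, 235]
`print(a)` → prints [54, 79, 85, 6, 6]
`print(b)` → prints [79, 28, 6, 235]
`print(c)` → prints [54, 79, 85, 6, 6]

Answer:
[54, 79, 85, 6, 6]
[79, 28, 6, 235]
[54, 79, 85, 6, 6]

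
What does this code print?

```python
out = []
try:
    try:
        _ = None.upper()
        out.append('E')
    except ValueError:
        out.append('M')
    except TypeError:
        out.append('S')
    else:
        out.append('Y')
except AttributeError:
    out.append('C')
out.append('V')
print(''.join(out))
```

Execution trace: 'C' (outer except AttributeError) → 'V' (after the try/except). Output: CV

Answer: CV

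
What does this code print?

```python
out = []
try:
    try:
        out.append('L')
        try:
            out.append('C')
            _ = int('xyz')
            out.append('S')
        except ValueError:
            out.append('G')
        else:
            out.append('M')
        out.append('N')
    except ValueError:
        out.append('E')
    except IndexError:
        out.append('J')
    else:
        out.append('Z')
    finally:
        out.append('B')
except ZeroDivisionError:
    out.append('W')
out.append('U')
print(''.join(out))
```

Execution trace: 'L' (try body) → 'C' (inner try body) → 'G' (inner except ValueError) → 'N' (try body, no exception) → 'Z' (else) → 'B' (finally) → 'U' (after the try/except). Output: LCGNZBU

Answer: LCGNZBU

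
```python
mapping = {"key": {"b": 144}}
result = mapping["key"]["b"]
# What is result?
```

Trace:
`mapping = {"key": {"b": 144}}` → mapping = {'key': {'b': 144}}
`result = mapping["key"]["b"]` → result = 144
So result = 144

Answer: 144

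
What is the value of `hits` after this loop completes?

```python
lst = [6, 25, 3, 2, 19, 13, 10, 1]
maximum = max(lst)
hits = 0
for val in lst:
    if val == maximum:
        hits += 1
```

Count of max value 25 in [6, 25, 3, 2, 19, 13, 10, 1]
`hits` takes the values: 0 → 1

Answer: 1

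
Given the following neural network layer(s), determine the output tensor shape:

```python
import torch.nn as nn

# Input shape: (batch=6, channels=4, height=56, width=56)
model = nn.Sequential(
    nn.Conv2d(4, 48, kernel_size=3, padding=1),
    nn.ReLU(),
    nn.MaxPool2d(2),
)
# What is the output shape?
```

Input: (6, 4, 56, 56) -> after Conv2d: (6, 48, 56, 56) -> after ReLU: (6, 48, 56, 56) -> Output: (6, 48, 28, 28)

Answer: (6, 48, 28, 28)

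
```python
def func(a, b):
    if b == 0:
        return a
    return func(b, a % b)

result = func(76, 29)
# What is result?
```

func(76, 29) -> func(29, 18) -> func(18, 11) -> func(11, 7) -> func(7, 4) -> func(4, 3) -> func(3, 1) -> func(1, 0) -> 1

Answer: 1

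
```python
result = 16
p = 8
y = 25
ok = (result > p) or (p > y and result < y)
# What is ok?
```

Trace:
`result = 16` → result = 16
`p = 8` → p = 8
`y = 25` → y = 25
`ok = (result > p) or (p > y and result < y)` → ok = True
So ok = True

Answer: True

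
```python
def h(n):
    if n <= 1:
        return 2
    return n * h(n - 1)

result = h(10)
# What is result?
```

h(10) = 10 * 9 * 8 * 7 * 6 * 5 * 4 * 3 * 2 * 2 = 7257600

Answer: 7257600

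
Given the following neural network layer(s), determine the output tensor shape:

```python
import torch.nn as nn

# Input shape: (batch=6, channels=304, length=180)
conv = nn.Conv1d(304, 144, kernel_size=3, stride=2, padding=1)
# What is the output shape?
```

Input: (6, 304, 180) -> Output: (6, 144, 90)

Answer: (6, 144, 90)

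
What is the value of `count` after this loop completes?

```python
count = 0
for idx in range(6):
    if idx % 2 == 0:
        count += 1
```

Count numbers divisible by 2 in range(6)
`count` takes the values: 0 → 1 → 2 → 3

Answer: 3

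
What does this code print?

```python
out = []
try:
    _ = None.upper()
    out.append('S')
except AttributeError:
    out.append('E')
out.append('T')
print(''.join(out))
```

Execution trace: 'E' (except AttributeError) → 'T' (after the try/except). Output: ET

Answer: ET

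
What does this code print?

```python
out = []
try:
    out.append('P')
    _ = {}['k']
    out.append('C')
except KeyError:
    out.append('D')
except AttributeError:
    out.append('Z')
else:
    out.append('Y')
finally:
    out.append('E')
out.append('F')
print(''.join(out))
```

Execution trace: 'P' (try body) → 'D' (except KeyError) → 'E' (finally) → 'F' (after the try/except). Output: PDEF

Answer: PDEF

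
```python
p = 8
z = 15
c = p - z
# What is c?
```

Trace:
`p = 8` → p = 8
`z = 15` → z = 15
`c = p - z` → c = -7
So c = -7

Answer: -7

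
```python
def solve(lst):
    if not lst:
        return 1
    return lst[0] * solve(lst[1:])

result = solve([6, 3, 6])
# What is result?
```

Product over [6, 3, 6] = 6 * 3 * 6 = 108

Answer: 108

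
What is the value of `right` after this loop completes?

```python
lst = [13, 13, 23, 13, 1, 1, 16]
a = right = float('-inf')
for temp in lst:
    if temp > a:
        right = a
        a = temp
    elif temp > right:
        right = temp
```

Second largest (with repeats) in [13, 13, 23, 13, 1, 1, 16]
`right` takes the values: -inf → 13 → 16

Answer: 16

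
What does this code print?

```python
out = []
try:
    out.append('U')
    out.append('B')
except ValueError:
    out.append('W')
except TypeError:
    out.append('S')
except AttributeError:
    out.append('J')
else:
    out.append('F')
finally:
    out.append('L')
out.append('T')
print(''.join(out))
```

Execution trace: 'U' (try body) → 'B' (try body, no exception) → 'F' (else) → 'L' (finally) → 'T' (after the try/except). Output: UBFLT

Answer: UBFLT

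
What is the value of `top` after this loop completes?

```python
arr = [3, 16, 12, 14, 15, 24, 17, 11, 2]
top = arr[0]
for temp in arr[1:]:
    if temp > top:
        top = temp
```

Maximum of [3, 16, 12, 14, 15, 24, 17, 11, 2]
`top` takes the values: 3 → 16 → 24

Answer: 24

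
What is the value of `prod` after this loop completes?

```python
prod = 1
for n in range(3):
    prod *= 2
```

2^3 = 8
`prod` takes the values: 1 → 2 → 4 → 8

Answer: 8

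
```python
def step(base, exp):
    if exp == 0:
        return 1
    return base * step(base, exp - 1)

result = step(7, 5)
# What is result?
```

step(7, 5) = 7 * 7 * 7 * 7 * 7 = 16807

Answer: 16807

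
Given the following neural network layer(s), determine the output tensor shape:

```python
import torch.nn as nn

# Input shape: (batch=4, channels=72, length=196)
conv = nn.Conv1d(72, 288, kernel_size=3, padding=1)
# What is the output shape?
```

Input: (4, 72, 196) -> Output: (4, 288, 196)

Answer: (4, 288, 196)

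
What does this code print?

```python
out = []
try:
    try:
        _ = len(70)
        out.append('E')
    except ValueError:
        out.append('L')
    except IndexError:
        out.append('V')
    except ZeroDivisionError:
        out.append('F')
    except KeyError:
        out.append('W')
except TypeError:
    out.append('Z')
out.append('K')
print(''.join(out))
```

Execution trace: 'Z' (outer except TypeError) → 'K' (after the try/except). Output: ZK

Answer: ZK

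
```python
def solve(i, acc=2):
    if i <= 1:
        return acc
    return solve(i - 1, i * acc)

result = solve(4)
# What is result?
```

Accumulator trace (n, acc): (4, 2) -> (3, 8) -> (2, 24) -> (1, 48) -> return 48

Answer: 48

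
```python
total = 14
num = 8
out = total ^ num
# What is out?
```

Trace:
`total = 14` → total = 14
`num = 8` → num = 8
`out = total ^ num` → out = 6
So out = 6

Answer: 6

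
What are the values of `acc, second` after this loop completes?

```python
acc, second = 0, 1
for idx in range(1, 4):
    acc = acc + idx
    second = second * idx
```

Sum and factorial of 1 to 3
`acc, second` takes the values: (0, 1) → (1, 1) → (3, 1) → (3, 2) → (6, 2) → (6, 6)

Answer: 6, 6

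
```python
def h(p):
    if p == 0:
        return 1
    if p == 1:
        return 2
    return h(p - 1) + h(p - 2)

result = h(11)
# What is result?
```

Build up from base cases: h(0)=1, h(1)=2, h(2)=3, h(3)=5, h(4)=8, h(5)=13, h(6)=21, ..., h(11)=233

Answer: 233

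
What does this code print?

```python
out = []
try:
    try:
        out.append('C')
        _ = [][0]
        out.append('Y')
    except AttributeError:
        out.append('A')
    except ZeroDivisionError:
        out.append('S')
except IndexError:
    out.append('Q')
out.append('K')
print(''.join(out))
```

Execution trace: 'C' (try body) → 'Q' (outer except IndexError) → 'K' (after the try/except). Output: CQK

Answer: CQK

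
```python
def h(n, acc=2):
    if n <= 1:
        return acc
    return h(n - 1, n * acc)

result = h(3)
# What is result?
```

Accumulator trace (n, acc): (3, 2) -> (2, 6) -> (1, 12) -> return 12

Answer: 12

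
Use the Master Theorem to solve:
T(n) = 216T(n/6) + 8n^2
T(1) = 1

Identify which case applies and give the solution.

a=216, b=6, f(n)=8n^2. log_6(216) = 3. Since c=2 < 3, Case 1 applies: T(n) = Θ(n^log_b(a)) = O(n^3).

Answer: O(n^3) - Case 1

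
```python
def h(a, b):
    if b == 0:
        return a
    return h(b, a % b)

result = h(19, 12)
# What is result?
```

h(19, 12) -> h(12, 7) -> h(7, 5) -> h(5, 2) -> h(2, 1) -> h(1, 0) -> 1

Answer: 1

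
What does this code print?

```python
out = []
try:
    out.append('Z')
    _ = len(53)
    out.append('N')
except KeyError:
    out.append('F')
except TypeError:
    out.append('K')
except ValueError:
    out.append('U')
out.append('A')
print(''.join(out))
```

Execution trace: 'Z' (try body) → 'K' (except TypeError) → 'A' (after the try/except). Output: ZKA

Answer: ZKA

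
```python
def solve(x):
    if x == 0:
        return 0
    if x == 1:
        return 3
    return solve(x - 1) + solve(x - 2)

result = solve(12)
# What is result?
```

Build up from base cases: solve(0)=0, solve(1)=3, solve(2)=3, solve(3)=6, solve(4)=9, solve(5)=15, solve(6)=24, ..., solve(12)=432

Answer: 432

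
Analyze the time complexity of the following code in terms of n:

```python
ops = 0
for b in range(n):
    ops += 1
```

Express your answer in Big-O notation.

Each loop level contributes: n. Multiplying the contributions gives O(n).

Answer: O(n)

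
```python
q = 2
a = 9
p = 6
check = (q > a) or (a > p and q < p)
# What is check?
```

Trace:
`q = 2` → q = 2
`a = 9` → a = 9
`p = 6` → p = 6
`check = (q > a) or (a > p and q < p)` → check = True
So check = True

Answer: True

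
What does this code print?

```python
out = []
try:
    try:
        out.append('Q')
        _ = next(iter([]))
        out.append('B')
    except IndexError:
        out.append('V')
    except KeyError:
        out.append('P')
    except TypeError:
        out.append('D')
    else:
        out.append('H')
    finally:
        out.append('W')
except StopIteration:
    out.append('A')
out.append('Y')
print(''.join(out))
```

Execution trace: 'Q' (try body) → 'W' (finally) → 'A' (outer except StopIteration) → 'Y' (after the try/except). Output: QWAY

Answer: QWAY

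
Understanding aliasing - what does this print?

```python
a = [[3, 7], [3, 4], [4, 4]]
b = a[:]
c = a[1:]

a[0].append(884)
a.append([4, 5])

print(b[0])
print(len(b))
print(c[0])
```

Key concept: slice with nested mutation.
Step by step:
`a = [[3, 7], [3, 4], [4, 4]]` → a = [[3, 7], [3, 4], [4, 4]]
`b = a[:]` → b = [[3, 7], [3, 4], [4, 4]]
`c = a[1:]` → c = [[3, 4], [4, 4]]
`a[0].append(884)` → a = [[3, 7, 884], [3, 4], [4, 4]]; b = [[3, 7, 884], [3, 4], [4, 4]]
`a.append([4, 5])` → a = [[3, 7, 884], [3, 4], [4, 4], [4, 5]]
`print(b[0])` → prints [3, 7, 884]
`print(len(b))` → prints 3
`print(c[0])` → prints [3, 4]

Answer:
[3, 7, 884]
3
[3, 4]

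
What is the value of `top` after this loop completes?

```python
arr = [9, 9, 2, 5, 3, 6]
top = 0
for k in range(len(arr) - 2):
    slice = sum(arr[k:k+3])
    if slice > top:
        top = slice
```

Max sum of 3-element window in [9, 9, 2, 5, 3, 6]
`top` takes the values: 0 → 20

Answer: 20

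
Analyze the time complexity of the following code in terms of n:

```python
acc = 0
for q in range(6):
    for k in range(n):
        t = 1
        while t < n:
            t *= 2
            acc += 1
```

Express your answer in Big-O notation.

Each loop level contributes: 1 × n × log n. Multiplying the contributions gives O(n log n).

Answer: O(n log n)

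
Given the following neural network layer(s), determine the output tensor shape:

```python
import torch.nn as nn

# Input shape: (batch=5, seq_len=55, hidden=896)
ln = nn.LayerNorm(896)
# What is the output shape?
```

Input: (5, 55, 896) -> Output: (5, 55, 896)

Answer: (5, 55, 896)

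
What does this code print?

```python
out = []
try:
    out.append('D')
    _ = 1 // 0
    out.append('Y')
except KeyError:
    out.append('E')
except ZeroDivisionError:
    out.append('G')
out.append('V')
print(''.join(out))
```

Execution trace: 'D' (try body) → 'G' (except ZeroDivisionError) → 'V' (after the try/except). Output: DGV

Answer: DGV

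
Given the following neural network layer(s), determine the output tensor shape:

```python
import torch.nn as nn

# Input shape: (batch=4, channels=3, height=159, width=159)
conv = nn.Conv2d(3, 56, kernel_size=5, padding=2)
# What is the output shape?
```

Input: (4, 3, 159, 159) -> Output: (4, 56, 159, 159)

Answer: (4, 56, 159, 159)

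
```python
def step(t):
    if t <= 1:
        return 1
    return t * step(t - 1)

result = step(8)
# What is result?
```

step(8) = 8 * 7 * 6 * 5 * 4 * 3 * 2 * 1 = 40320

Answer: 40320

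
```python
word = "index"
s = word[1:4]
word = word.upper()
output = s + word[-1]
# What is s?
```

Trace:
`word = "index"` → word = 'index'
`s = word[1:4]` → s = 'nde'
`word = word.upper()` → word = 'INDEX'
`output = s + word[-1]` → output = 'ndeX'
So s = 'nde'

Answer: 'nde'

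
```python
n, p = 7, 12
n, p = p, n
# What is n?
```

Trace:
`n, p = 7, 12` → n = 7; p = 12
`n, p = p, n` → n = 12; p = 7
So n = 12

Answer: 12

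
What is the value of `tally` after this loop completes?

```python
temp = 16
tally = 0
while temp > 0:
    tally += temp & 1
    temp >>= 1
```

Count set bits in 16 (binary: 0b10000)
`tally` takes the values: 0 → 1

Answer: 1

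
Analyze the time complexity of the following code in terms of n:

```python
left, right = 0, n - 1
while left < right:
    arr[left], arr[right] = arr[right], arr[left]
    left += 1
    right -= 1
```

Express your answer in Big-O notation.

This is In-place array reversal. Time complexity: O(n).

Answer: O(n)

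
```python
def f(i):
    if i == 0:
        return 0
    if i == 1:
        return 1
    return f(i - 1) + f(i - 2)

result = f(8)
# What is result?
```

Build up from base cases: f(0)=0, f(1)=1, f(2)=1, f(3)=2, f(4)=3, f(5)=5, f(6)=8, ..., f(8)=21

Answer: 21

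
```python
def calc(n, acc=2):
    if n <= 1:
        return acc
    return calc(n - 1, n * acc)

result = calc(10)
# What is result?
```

Accumulator trace (n, acc): (10, 2) -> (9, 20) -> (8, 180) -> (7, 1440) -> (6, 10080) -> (5, 60480) -> (4, 302400) -> (3, 1209600) -> (2, 3628800) -> (1, 7257600) -> return 7257600

Answer: 7257600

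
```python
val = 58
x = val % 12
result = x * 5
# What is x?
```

Trace:
`val = 58` → val = 58
`x = val % 12` → x = 10
`result = x * 5` → result = 50
So x = 10

Answer: 10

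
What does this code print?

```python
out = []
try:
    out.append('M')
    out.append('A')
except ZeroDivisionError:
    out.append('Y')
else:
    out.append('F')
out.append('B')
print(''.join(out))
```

Execution trace: 'M' (try body) → 'A' (try body, no exception) → 'F' (else) → 'B' (after the try/except). Output: MAFB

Answer: MAFB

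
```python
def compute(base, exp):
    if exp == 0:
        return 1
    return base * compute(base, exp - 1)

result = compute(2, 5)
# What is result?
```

compute(2, 5) = 2 * 2 * 2 * 2 * 2 = 32

Answer: 32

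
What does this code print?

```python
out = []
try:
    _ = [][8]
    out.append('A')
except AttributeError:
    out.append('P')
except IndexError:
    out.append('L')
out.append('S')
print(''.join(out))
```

Execution trace: 'L' (except IndexError) → 'S' (after the try/except). Output: LS

Answer: LS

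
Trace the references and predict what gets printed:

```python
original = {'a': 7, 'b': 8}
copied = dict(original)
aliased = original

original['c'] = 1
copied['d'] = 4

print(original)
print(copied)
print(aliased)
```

Key concept: dict() creates copy, assignment creates alias.
Step by step:
`original = {'a': 7, 'b': 8}` → original = {'a': 7, 'b': 8}
`copied = dict(original)` → copied = {'a': 7, 'b': 8}
`aliased = original` → aliased = {'a': 7, 'b': 8} (same object as original)
`original['c'] = 1` → original = {'a': 7, 'b': 8, 'c': 1} (same object as aliased); aliased = {'a': 7, 'b': 8, 'c': 1} (same object as original)
`copied['d'] = 4` → copied = {'a': 7, 'b': 8, 'd': 4}
`print(original)` → prints {'a': 7, 'b': 8, 'c': 1}
`print(copied)` → prints {'a': 7, 'b': 8, 'd': 4}
`print(aliased)` → prints {'a': 7, 'b': 8, 'c': 1}

Answer:
{'a': 7, 'b': 8, 'c': 1}
{'a': 7, 'b': 8, 'd': 4}
{'a': 7, 'b': 8, 'c': 1}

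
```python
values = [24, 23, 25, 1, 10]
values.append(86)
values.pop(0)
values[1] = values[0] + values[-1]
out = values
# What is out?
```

Trace:
`values = [24, 23, 25, 1, 10]` → values = [24, 23, 25, 1, 10]
`values.append(86)` → values = [24, 23, 25, 1, 10, 86]
`values.pop(0)` → values = [23, 25, 1, 10, 86]
`values[1] = values[0] + values[-1]` → values = [23, 109, 1, 10, 86]
`out = values` → out = [23, 109, 1, 10, 86]
So out = [23, 109, 1, 10, 86]

Answer: [23, 109, 1, 10, 86]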